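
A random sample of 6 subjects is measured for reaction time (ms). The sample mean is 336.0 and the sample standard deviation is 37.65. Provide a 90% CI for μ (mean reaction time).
(305.03, 366.97)

t-interval (σ unknown):
df = n - 1 = 5
t* = 2.015 for 90% confidence

Margin of error = t* · s/√n = 2.015 · 37.65/√6 = 30.97

CI: (305.03, 366.97)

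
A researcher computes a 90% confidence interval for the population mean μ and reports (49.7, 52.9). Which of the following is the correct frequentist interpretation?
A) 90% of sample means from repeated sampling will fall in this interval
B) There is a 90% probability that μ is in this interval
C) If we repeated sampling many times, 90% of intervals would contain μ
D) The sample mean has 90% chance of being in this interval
C

A) Wrong — coverage applies to intervals containing μ, not to future x̄ values.
B) Wrong — μ is fixed; the randomness lives in the interval, not in μ.
C) Correct — this is the frequentist long-run coverage interpretation.
D) Wrong — x̄ is observed and sits in the interval by construction.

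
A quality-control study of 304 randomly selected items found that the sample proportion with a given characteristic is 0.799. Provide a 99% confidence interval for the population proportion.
(0.740, 0.858)

Proportion CI:
SE = √(p̂(1-p̂)/n) = √(0.799 · 0.201 / 304) = 0.02298

z* = 2.576
Margin = z* · SE = 2.576 · 0.02298 = 0.0592

CI: 0.799 ± 0.0592 = (0.740, 0.858)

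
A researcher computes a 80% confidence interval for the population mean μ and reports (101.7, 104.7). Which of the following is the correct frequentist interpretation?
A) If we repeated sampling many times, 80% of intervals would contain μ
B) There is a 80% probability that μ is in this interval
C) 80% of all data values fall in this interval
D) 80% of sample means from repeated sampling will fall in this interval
A

A) Correct — this is the frequentist long-run coverage interpretation.
B) Wrong — μ is fixed; the randomness lives in the interval, not in μ.
C) Wrong — a CI is about the parameter μ, not individual data values.
D) Wrong — coverage applies to intervals containing μ, not to future x̄ values.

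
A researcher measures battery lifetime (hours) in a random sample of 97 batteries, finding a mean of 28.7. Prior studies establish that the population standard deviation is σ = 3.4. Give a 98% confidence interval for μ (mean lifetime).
(27.90, 29.50)

z-interval (σ known):
z* = 2.326 for 98% confidence

Margin of error = z* · σ/√n = 2.326 · 3.4/√97 = 0.80

CI: (28.7 - 0.80, 28.7 + 0.80) = (27.90, 29.50)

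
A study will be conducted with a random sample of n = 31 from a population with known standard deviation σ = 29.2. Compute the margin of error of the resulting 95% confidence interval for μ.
Margin of error = 10.28

Margin of error = z* · σ/√n
= 1.960 · 29.2/√31
= 1.960 · 29.2/5.5678
= 10.28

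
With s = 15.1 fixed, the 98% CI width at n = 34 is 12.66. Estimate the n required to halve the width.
n ≈ 136

CI width ∝ 1/√n
To reduce width by factor 2, need √n to grow by 2 → need 2² = 4 times as many samples.

Current: n = 34, width = 12.66
New: n = 136, width ≈ 6.10

Width reduced by factor of 12.66/6.10 = 2.08.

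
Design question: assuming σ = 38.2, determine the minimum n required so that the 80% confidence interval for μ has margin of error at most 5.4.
n ≥ 83

For margin E ≤ 5.4:
n ≥ (z* · σ / E)²
n ≥ (1.282 · 38.2 / 5.4)²
n ≥ 82.25

Minimum n = 83 (rounding up)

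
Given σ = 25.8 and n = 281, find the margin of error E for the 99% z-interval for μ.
Margin of error = 3.96

Margin of error = z* · σ/√n
= 2.576 · 25.8/√281
= 2.576 · 25.8/16.7631
= 3.96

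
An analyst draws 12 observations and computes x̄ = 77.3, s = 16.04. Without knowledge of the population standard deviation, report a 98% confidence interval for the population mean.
(64.71, 89.89)

t-interval (σ unknown):
df = n - 1 = 11
t* = 2.718 for 98% confidence

Margin of error = t* · s/√n = 2.718 · 16.04/√12 = 12.59

CI: (64.71, 89.89)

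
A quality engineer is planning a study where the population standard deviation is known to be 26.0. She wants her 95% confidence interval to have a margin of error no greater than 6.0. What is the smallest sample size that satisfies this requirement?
n ≥ 73

For margin E ≤ 6.0:
n ≥ (z* · σ / E)²
n ≥ (1.960 · 26.0 / 6.0)²
n ≥ 72.14

Minimum n = 73 (rounding up)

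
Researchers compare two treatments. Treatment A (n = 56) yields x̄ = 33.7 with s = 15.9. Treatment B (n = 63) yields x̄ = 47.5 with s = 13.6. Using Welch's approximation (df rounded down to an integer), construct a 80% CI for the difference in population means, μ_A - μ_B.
(-17.32, -10.28)

Difference: x̄₁ - x̄₂ = -13.80
SE = √(s₁²/n₁ + s₂²/n₂) = √(15.9²/56 + 13.6²/63) = 2.7295
df = 108.93 → 108 (Welch–Satterthwaite, rounded down)
t* = 1.289

CI: -13.80 ± 1.289 · 2.7295 = -13.80 ± 3.52 = (-17.32, -10.28)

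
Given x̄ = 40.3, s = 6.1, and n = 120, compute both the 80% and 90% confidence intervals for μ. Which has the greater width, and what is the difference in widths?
90% CI is wider by 0.41

df = 119
80% CI: t* = 1.289, (39.58, 41.02), width = 2 · t* · s/√n = 1.44
90% CI: t* = 1.658, (39.38, 41.22), width = 2 · t* · s/√n = 1.85

The 90% CI is wider by 1.85 - 1.44 = 0.41.
Higher confidence requires a wider interval.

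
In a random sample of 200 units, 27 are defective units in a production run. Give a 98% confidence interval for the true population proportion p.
(0.079, 0.191)

Proportion CI:
p̂ = 27/200 = 0.13500
SE = √(p̂(1-p̂)/n) = √(0.13500 · 0.86500 / 200) = 0.02416

z* = 2.326
Margin = z* · SE = 2.326 · 0.02416 = 0.0562

CI: 0.13500 ± 0.0562 = (0.079, 0.191)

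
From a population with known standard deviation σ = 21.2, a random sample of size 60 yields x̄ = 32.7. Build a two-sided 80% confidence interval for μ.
(29.19, 36.21)

z-interval (σ known):
z* = 1.282 for 80% confidence

Margin of error = z* · σ/√n = 1.282 · 21.2/√60 = 3.51

CI: (32.7 - 3.51, 32.7 + 3.51) = (29.19, 36.21)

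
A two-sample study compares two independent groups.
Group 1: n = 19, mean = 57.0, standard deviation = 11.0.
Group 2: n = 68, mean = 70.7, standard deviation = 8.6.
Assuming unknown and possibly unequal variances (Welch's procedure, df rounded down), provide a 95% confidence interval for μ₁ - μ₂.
(-19.34, -8.06)

Difference: x̄₁ - x̄₂ = -13.70
SE = √(s₁²/n₁ + s₂²/n₂) = √(11.0²/19 + 8.6²/68) = 2.7306
df = 24.48 → 24 (Welch–Satterthwaite, rounded down)
t* = 2.064

CI: -13.70 ± 2.064 · 2.7306 = -13.70 ± 5.64 = (-19.34, -8.06)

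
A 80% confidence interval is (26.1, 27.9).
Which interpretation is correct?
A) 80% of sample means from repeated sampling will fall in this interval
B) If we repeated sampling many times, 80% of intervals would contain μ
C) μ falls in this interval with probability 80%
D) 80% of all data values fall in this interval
B

A) Wrong — coverage applies to intervals containing μ, not to future x̄ values.
B) Correct — this is the frequentist long-run coverage interpretation.
C) Wrong — μ is fixed; the randomness lives in the interval, not in μ.
D) Wrong — a CI is about the parameter μ, not individual data values.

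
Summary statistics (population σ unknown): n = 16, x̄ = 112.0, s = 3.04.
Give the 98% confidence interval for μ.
(110.02, 113.98)

t-interval (σ unknown):
df = n - 1 = 15
t* = 2.602 for 98% confidence

Margin of error = t* · s/√n = 2.602 · 3.04/√16 = 1.98

CI: (110.02, 113.98)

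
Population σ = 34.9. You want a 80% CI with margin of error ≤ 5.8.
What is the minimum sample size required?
n ≥ 60

For margin E ≤ 5.8:
n ≥ (z* · σ / E)²
n ≥ (1.282 · 34.9 / 5.8)²
n ≥ 59.51

Minimum n = 60 (rounding up)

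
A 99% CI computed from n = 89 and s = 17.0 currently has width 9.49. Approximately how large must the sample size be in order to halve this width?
n ≈ 356

CI width ∝ 1/√n
To reduce width by factor 2, need √n to grow by 2 → need 2² = 4 times as many samples.

Current: n = 89, width = 9.49
New: n = 356, width ≈ 4.67

Width reduced by factor of 9.49/4.67 = 2.03.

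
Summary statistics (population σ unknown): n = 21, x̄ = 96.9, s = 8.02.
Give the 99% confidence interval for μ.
(91.92, 101.88)

t-interval (σ unknown):
df = n - 1 = 20
t* = 2.845 for 99% confidence

Margin of error = t* · s/√n = 2.845 · 8.02/√21 = 4.98

CI: (91.92, 101.88)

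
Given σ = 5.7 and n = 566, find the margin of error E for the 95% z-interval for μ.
Margin of error = 0.47

Margin of error = z* · σ/√n
= 1.960 · 5.7/√566
= 1.960 · 5.7/23.7908
= 0.47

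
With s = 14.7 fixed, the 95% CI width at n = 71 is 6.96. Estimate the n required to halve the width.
n ≈ 284

CI width ∝ 1/√n
To reduce width by factor 2, need √n to grow by 2 → need 2² = 4 times as many samples.

Current: n = 71, width = 6.96
New: n = 284, width ≈ 3.43

Width reduced by factor of 6.96/3.43 = 2.03.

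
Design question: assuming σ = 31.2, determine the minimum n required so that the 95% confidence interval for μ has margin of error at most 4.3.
n ≥ 203

For margin E ≤ 4.3:
n ≥ (z* · σ / E)²
n ≥ (1.960 · 31.2 / 4.3)²
n ≥ 202.25

Minimum n = 203 (rounding up)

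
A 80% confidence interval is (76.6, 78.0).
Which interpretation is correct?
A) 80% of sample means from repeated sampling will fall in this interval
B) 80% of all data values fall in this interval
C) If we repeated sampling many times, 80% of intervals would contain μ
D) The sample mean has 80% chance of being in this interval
C

A) Wrong — coverage applies to intervals containing μ, not to future x̄ values.
B) Wrong — a CI is about the parameter μ, not individual data values.
C) Correct — this is the frequentist long-run coverage interpretation.
D) Wrong — x̄ is observed and sits in the interval by construction.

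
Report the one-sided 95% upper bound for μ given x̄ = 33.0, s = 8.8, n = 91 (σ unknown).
μ ≤ 34.53

Upper bound (one-sided):
t* = 1.662 (one-sided for 95%)
Upper bound = x̄ + t* · s/√n = 33.0 + 1.662 · 8.8/√91 = 34.53

We are 95% confident that μ ≤ 34.53.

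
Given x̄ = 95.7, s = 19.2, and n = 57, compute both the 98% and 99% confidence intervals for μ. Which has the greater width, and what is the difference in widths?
99% CI is wider by 1.38

df = 56
98% CI: t* = 2.395, (89.61, 101.79), width = 2 · t* · s/√n = 12.18
99% CI: t* = 2.667, (88.92, 102.48), width = 2 · t* · s/√n = 13.56

The 99% CI is wider by 13.56 - 12.18 = 1.38.
Higher confidence requires a wider interval.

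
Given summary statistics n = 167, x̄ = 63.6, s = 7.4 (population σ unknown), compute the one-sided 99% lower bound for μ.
μ ≥ 62.25

Lower bound (one-sided):
t* = 2.349 (one-sided for 99%)
Lower bound = x̄ - t* · s/√n = 63.6 - 2.349 · 7.4/√167 = 62.25

We are 99% confident that μ ≥ 62.25.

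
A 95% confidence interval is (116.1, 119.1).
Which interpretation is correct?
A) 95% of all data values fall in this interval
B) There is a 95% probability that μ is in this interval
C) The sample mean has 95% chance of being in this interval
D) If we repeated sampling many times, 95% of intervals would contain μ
D

A) Wrong — a CI is about the parameter μ, not individual data values.
B) Wrong — μ is fixed; the randomness lives in the interval, not in μ.
C) Wrong — x̄ is observed and sits in the interval by construction.
D) Correct — this is the frequentist long-run coverage interpretation.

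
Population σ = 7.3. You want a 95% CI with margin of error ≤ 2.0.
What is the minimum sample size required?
n ≥ 52

For margin E ≤ 2.0:
n ≥ (z* · σ / E)²
n ≥ (1.960 · 7.3 / 2.0)²
n ≥ 51.18

Minimum n = 52 (rounding up)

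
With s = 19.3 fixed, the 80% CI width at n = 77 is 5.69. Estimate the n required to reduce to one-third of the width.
n ≈ 693

CI width ∝ 1/√n
To reduce width by factor 3, need √n to grow by 3 → need 3² = 9 times as many samples.

Current: n = 77, width = 5.69
New: n = 693, width ≈ 1.88

Width reduced by factor of 5.69/1.88 = 3.03.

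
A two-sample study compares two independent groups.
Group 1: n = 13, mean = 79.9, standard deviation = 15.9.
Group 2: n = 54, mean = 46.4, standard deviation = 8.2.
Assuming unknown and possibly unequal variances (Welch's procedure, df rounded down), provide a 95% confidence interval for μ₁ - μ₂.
(23.67, 43.33)

Difference: x̄₁ - x̄₂ = 33.50
SE = √(s₁²/n₁ + s₂²/n₂) = √(15.9²/13 + 8.2²/54) = 4.5489
df = 13.57 → 13 (Welch–Satterthwaite, rounded down)
t* = 2.160

CI: 33.50 ± 2.160 · 4.5489 = 33.50 ± 9.83 = (23.67, 43.33)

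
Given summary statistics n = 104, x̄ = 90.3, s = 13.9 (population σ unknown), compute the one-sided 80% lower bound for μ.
μ ≥ 89.15

Lower bound (one-sided):
t* = 0.845 (one-sided for 80%)
Lower bound = x̄ - t* · s/√n = 90.3 - 0.845 · 13.9/√104 = 89.15

We are 80% confident that μ ≥ 89.15.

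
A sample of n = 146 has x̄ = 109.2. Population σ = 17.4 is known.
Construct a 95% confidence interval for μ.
(106.38, 112.02)

z-interval (σ known):
z* = 1.960 for 95% confidence

Margin of error = z* · σ/√n = 1.960 · 17.4/√146 = 2.82

CI: (109.2 - 2.82, 109.2 + 2.82) = (106.38, 112.02)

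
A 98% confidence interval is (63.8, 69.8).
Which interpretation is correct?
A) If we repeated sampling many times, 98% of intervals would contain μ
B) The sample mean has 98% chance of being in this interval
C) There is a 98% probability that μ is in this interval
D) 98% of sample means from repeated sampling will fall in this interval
A

A) Correct — this is the frequentist long-run coverage interpretation.
B) Wrong — x̄ is observed and sits in the interval by construction.
C) Wrong — μ is fixed; the randomness lives in the interval, not in μ.
D) Wrong — coverage applies to intervals containing μ, not to future x̄ values.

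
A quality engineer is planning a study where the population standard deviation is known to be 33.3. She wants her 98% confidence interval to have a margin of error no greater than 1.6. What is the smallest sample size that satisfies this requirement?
n ≥ 2344

For margin E ≤ 1.6:
n ≥ (z* · σ / E)²
n ≥ (2.326 · 33.3 / 1.6)²
n ≥ 2343.52

Minimum n = 2344 (rounding up)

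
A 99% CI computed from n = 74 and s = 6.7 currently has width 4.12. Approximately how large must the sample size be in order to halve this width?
n ≈ 296

CI width ∝ 1/√n
To reduce width by factor 2, need √n to grow by 2 → need 2² = 4 times as many samples.

Current: n = 74, width = 4.12
New: n = 296, width ≈ 2.02

Width reduced by factor of 4.12/2.02 = 2.04.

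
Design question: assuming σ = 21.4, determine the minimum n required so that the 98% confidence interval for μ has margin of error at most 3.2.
n ≥ 242

For margin E ≤ 3.2:
n ≥ (z* · σ / E)²
n ≥ (2.326 · 21.4 / 3.2)²
n ≥ 241.96

Minimum n = 242 (rounding up)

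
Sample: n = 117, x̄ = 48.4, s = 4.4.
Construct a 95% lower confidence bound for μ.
μ ≥ 47.73

Lower bound (one-sided):
t* = 1.658 (one-sided for 95%)
Lower bound = x̄ - t* · s/√n = 48.4 - 1.658 · 4.4/√117 = 47.73

We are 95% confident that μ ≥ 47.73.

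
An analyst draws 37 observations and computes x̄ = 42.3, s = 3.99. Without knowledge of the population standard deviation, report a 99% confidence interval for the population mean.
(40.52, 44.08)

t-interval (σ unknown):
df = n - 1 = 36
t* = 2.719 for 99% confidence

Margin of error = t* · s/√n = 2.719 · 3.99/√37 = 1.78

CI: (40.52, 44.08)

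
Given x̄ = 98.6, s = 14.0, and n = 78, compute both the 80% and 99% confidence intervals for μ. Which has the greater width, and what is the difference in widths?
99% CI is wider by 4.27

df = 77
80% CI: t* = 1.293, (96.55, 100.65), width = 2 · t* · s/√n = 4.10
99% CI: t* = 2.641, (94.41, 102.79), width = 2 · t* · s/√n = 8.37

The 99% CI is wider by 8.37 - 4.10 = 4.27.
Higher confidence requires a wider interval.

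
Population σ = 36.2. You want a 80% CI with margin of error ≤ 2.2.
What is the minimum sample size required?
n ≥ 445

For margin E ≤ 2.2:
n ≥ (z* · σ / E)²
n ≥ (1.282 · 36.2 / 2.2)²
n ≥ 444.99

Minimum n = 445 (rounding up)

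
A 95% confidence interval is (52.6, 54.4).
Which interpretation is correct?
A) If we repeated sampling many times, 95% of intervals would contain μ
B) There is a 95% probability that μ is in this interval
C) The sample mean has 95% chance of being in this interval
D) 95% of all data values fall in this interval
A

A) Correct — this is the frequentist long-run coverage interpretation.
B) Wrong — μ is fixed; the randomness lives in the interval, not in μ.
C) Wrong — x̄ is observed and sits in the interval by construction.
D) Wrong — a CI is about the parameter μ, not individual data values.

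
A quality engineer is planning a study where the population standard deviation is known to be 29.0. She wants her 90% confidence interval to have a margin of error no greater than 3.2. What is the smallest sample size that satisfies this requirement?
n ≥ 223

For margin E ≤ 3.2:
n ≥ (z* · σ / E)²
n ≥ (1.645 · 29.0 / 3.2)²
n ≥ 222.24

Minimum n = 223 (rounding up)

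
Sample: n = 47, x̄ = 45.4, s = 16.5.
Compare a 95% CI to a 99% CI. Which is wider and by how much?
99% CI is wider by 3.24

df = 46
95% CI: t* = 2.013, (40.56, 50.24), width = 2 · t* · s/√n = 9.69
99% CI: t* = 2.687, (38.93, 51.87), width = 2 · t* · s/√n = 12.93

The 99% CI is wider by 12.93 - 9.69 = 3.24.
Higher confidence requires a wider interval.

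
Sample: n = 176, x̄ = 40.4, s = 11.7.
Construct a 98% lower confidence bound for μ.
μ ≥ 38.58

Lower bound (one-sided):
t* = 2.069 (one-sided for 98%)
Lower bound = x̄ - t* · s/√n = 40.4 - 2.069 · 11.7/√176 = 38.58

We are 98% confident that μ ≥ 38.58.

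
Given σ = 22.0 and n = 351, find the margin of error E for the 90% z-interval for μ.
Margin of error = 1.93

Margin of error = z* · σ/√n
= 1.645 · 22.0/√351
= 1.645 · 22.0/18.7350
= 1.93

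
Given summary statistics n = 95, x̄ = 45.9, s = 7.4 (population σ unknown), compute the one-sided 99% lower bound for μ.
μ ≥ 44.10

Lower bound (one-sided):
t* = 2.367 (one-sided for 99%)
Lower bound = x̄ - t* · s/√n = 45.9 - 2.367 · 7.4/√95 = 44.10

We are 99% confident that μ ≥ 44.10.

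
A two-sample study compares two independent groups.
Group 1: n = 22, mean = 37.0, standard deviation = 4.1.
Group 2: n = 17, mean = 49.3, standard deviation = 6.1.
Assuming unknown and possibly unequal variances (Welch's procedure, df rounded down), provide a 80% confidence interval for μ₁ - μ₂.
(-14.56, -10.04)

Difference: x̄₁ - x̄₂ = -12.30
SE = √(s₁²/n₁ + s₂²/n₂) = √(4.1²/22 + 6.1²/17) = 1.7184
df = 26.65 → 26 (Welch–Satterthwaite, rounded down)
t* = 1.315

CI: -12.30 ± 1.315 · 1.7184 = -12.30 ± 2.26 = (-14.56, -10.04)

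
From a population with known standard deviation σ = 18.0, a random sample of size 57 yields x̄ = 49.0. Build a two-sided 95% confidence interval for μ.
(44.33, 53.67)

z-interval (σ known):
z* = 1.960 for 95% confidence

Margin of error = z* · σ/√n = 1.960 · 18.0/√57 = 4.67

CI: (49.0 - 4.67, 49.0 + 4.67) = (44.33, 53.67)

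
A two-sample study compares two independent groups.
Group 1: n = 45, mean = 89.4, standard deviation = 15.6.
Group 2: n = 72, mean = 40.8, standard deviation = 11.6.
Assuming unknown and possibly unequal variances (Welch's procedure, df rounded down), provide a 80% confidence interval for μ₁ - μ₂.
(45.11, 52.09)

Difference: x̄₁ - x̄₂ = 48.60
SE = √(s₁²/n₁ + s₂²/n₂) = √(15.6²/45 + 11.6²/72) = 2.6976
df = 74.18 → 74 (Welch–Satterthwaite, rounded down)
t* = 1.293

CI: 48.60 ± 1.293 · 2.6976 = 48.60 ± 3.49 = (45.11, 52.09)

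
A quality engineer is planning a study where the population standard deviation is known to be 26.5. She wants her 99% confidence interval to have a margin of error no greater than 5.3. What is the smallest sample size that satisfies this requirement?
n ≥ 166

For margin E ≤ 5.3:
n ≥ (z* · σ / E)²
n ≥ (2.576 · 26.5 / 5.3)²
n ≥ 165.89

Minimum n = 166 (rounding up)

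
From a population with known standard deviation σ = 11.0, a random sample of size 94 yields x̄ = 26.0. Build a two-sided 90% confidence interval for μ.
(24.13, 27.87)

z-interval (σ known):
z* = 1.645 for 90% confidence

Margin of error = z* · σ/√n = 1.645 · 11.0/√94 = 1.87

CI: (26.0 - 1.87, 26.0 + 1.87) = (24.13, 27.87)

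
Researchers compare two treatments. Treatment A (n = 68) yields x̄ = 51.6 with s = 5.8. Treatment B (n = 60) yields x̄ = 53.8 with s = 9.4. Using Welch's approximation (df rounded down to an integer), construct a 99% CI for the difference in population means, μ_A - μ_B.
(-5.89, 1.49)

Difference: x̄₁ - x̄₂ = -2.20
SE = √(s₁²/n₁ + s₂²/n₂) = √(5.8²/68 + 9.4²/60) = 1.4026
df = 95.78 → 95 (Welch–Satterthwaite, rounded down)
t* = 2.629

CI: -2.20 ± 2.629 · 1.4026 = -2.20 ± 3.69 = (-5.89, 1.49)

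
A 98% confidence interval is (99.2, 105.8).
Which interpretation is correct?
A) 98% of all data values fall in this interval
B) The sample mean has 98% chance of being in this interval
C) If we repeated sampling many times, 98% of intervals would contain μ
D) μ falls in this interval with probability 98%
C

A) Wrong — a CI is about the parameter μ, not individual data values.
B) Wrong — x̄ is observed and sits in the interval by construction.
C) Correct — this is the frequentist long-run coverage interpretation.
D) Wrong — μ is fixed; the randomness lives in the interval, not in μ.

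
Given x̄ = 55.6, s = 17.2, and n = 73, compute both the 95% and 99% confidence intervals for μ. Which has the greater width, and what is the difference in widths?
99% CI is wider by 2.63

df = 72
95% CI: t* = 1.993, (51.59, 59.61), width = 2 · t* · s/√n = 8.02
99% CI: t* = 2.646, (50.27, 60.93), width = 2 · t* · s/√n = 10.65

The 99% CI is wider by 10.65 - 8.02 = 2.63.
Higher confidence requires a wider interval.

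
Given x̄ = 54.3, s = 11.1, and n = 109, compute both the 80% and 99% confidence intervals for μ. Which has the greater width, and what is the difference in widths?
99% CI is wider by 2.84

df = 108
80% CI: t* = 1.289, (52.93, 55.67), width = 2 · t* · s/√n = 2.74
99% CI: t* = 2.622, (51.51, 57.09), width = 2 · t* · s/√n = 5.58

The 99% CI is wider by 5.58 - 2.74 = 2.84.
Higher confidence requires a wider interval.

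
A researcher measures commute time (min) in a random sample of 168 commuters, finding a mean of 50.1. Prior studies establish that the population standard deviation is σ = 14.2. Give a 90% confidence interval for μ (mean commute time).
(48.30, 51.90)

z-interval (σ known):
z* = 1.645 for 90% confidence

Margin of error = z* · σ/√n = 1.645 · 14.2/√168 = 1.80

CI: (50.1 - 1.80, 50.1 + 1.80) = (48.30, 51.90)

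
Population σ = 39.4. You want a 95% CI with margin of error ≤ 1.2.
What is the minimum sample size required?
n ≥ 4142

For margin E ≤ 1.2:
n ≥ (z* · σ / E)²
n ≥ (1.960 · 39.4 / 1.2)²
n ≥ 4141.35

Minimum n = 4142 (rounding up)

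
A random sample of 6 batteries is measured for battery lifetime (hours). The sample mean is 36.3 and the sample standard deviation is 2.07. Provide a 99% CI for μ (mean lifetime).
(32.89, 39.71)

t-interval (σ unknown):
df = n - 1 = 5
t* = 4.032 for 99% confidence

Margin of error = t* · s/√n = 4.032 · 2.07/√6 = 3.41

CI: (32.89, 39.71)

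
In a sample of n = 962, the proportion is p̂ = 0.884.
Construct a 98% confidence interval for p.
(0.860, 0.908)

Proportion CI:
SE = √(p̂(1-p̂)/n) = √(0.884 · 0.116 / 962) = 0.01032

z* = 2.326
Margin = z* · SE = 2.326 · 0.01032 = 0.0240

CI: 0.884 ± 0.0240 = (0.860, 0.908)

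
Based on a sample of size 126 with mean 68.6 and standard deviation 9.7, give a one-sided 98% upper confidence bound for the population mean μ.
μ ≤ 70.39

Upper bound (one-sided):
t* = 2.075 (one-sided for 98%)
Upper bound = x̄ + t* · s/√n = 68.6 + 2.075 · 9.7/√126 = 70.39

We are 98% confident that μ ≤ 70.39.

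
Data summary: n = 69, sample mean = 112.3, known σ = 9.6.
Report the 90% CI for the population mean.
(110.40, 114.20)

z-interval (σ known):
z* = 1.645 for 90% confidence

Margin of error = z* · σ/√n = 1.645 · 9.6/√69 = 1.90

CI: (112.3 - 1.90, 112.3 + 1.90) = (110.40, 114.20)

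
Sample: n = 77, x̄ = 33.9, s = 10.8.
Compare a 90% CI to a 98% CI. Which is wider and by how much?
98% CI is wider by 1.75

df = 76
90% CI: t* = 1.665, (31.85, 35.95), width = 2 · t* · s/√n = 4.10
98% CI: t* = 2.376, (30.98, 36.82), width = 2 · t* · s/√n = 5.85

The 98% CI is wider by 5.85 - 4.10 = 1.75.
Higher confidence requires a wider interval.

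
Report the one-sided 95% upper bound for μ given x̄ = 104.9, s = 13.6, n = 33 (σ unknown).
μ ≤ 108.91

Upper bound (one-sided):
t* = 1.694 (one-sided for 95%)
Upper bound = x̄ + t* · s/√n = 104.9 + 1.694 · 13.6/√33 = 108.91

We are 95% confident that μ ≤ 108.91.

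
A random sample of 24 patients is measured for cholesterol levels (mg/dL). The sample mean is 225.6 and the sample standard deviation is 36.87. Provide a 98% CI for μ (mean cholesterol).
(206.78, 244.42)

t-interval (σ unknown):
df = n - 1 = 23
t* = 2.500 for 98% confidence

Margin of error = t* · s/√n = 2.500 · 36.87/√24 = 18.82

CI: (206.78, 244.42)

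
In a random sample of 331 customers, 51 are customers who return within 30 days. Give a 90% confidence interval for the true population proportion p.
(0.121, 0.187)

Proportion CI:
p̂ = 51/331 = 0.15408
SE = √(p̂(1-p̂)/n) = √(0.15408 · 0.84592 / 331) = 0.01984

z* = 1.645
Margin = z* · SE = 1.645 · 0.01984 = 0.0326

CI: 0.15408 ± 0.0326 = (0.121, 0.187)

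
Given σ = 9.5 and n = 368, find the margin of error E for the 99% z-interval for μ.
Margin of error = 1.28

Margin of error = z* · σ/√n
= 2.576 · 9.5/√368
= 2.576 · 9.5/19.1833
= 1.28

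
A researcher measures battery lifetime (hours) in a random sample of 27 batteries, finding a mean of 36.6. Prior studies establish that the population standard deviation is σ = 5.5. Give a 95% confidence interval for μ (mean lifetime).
(34.53, 38.67)

z-interval (σ known):
z* = 1.960 for 95% confidence

Margin of error = z* · σ/√n = 1.960 · 5.5/√27 = 2.07

CI: (36.6 - 2.07, 36.6 + 2.07) = (34.53, 38.67)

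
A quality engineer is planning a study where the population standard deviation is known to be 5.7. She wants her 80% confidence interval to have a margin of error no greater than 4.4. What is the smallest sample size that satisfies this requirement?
n ≥ 3

For margin E ≤ 4.4:
n ≥ (z* · σ / E)²
n ≥ (1.282 · 5.7 / 4.4)²
n ≥ 2.76

Minimum n = 3 (rounding up)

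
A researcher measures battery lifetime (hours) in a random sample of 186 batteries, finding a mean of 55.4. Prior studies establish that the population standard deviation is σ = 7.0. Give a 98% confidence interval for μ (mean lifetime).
(54.21, 56.59)

z-interval (σ known):
z* = 2.326 for 98% confidence

Margin of error = z* · σ/√n = 2.326 · 7.0/√186 = 1.19

CI: (55.4 - 1.19, 55.4 + 1.19) = (54.21, 56.59)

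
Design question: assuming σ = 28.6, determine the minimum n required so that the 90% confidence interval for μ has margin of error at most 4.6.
n ≥ 105

For margin E ≤ 4.6:
n ≥ (z* · σ / E)²
n ≥ (1.645 · 28.6 / 4.6)²
n ≥ 104.60

Minimum n = 105 (rounding up)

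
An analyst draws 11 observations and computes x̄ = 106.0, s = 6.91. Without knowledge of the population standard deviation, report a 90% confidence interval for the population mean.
(102.22, 109.78)

t-interval (σ unknown):
df = n - 1 = 10
t* = 1.812 for 90% confidence

Margin of error = t* · s/√n = 1.812 · 6.91/√11 = 3.78

CI: (102.22, 109.78)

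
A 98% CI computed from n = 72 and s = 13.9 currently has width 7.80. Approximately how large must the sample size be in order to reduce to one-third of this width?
n ≈ 648

CI width ∝ 1/√n
To reduce width by factor 3, need √n to grow by 3 → need 3² = 9 times as many samples.

Current: n = 72, width = 7.80
New: n = 648, width ≈ 2.55

Width reduced by factor of 7.80/2.55 = 3.06.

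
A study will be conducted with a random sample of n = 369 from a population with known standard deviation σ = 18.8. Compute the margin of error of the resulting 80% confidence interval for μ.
Margin of error = 1.25

Margin of error = z* · σ/√n
= 1.282 · 18.8/√369
= 1.282 · 18.8/19.2094
= 1.25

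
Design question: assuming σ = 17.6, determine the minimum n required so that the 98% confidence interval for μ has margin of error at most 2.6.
n ≥ 248

For margin E ≤ 2.6:
n ≥ (z* · σ / E)²
n ≥ (2.326 · 17.6 / 2.6)²
n ≥ 247.91

Minimum n = 248 (rounding up)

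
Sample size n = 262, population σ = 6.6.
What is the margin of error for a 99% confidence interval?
Margin of error = 1.05

Margin of error = z* · σ/√n
= 2.576 · 6.6/√262
= 2.576 · 6.6/16.1864
= 1.05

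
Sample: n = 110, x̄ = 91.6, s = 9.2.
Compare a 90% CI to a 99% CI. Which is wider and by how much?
99% CI is wider by 1.69

df = 109
90% CI: t* = 1.659, (90.14, 93.06), width = 2 · t* · s/√n = 2.91
99% CI: t* = 2.622, (89.30, 93.90), width = 2 · t* · s/√n = 4.60

The 99% CI is wider by 4.60 - 2.91 = 1.69.
Higher confidence requires a wider interval.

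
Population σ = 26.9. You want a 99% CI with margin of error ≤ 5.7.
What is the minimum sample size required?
n ≥ 148

For margin E ≤ 5.7:
n ≥ (z* · σ / E)²
n ≥ (2.576 · 26.9 / 5.7)²
n ≥ 147.79

Minimum n = 148 (rounding up)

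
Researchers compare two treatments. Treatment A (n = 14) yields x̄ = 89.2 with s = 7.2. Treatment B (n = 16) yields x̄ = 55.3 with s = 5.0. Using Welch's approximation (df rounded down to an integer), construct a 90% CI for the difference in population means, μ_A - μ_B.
(29.96, 37.84)

Difference: x̄₁ - x̄₂ = 33.90
SE = √(s₁²/n₁ + s₂²/n₂) = √(7.2²/14 + 5.0²/16) = 2.2946
df = 22.77 → 22 (Welch–Satterthwaite, rounded down)
t* = 1.717

CI: 33.90 ± 1.717 · 2.2946 = 33.90 ± 3.94 = (29.96, 37.84)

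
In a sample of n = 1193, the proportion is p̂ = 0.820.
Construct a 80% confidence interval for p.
(0.806, 0.834)

Proportion CI:
SE = √(p̂(1-p̂)/n) = √(0.820 · 0.180 / 1193) = 0.01112

z* = 1.282
Margin = z* · SE = 1.282 · 0.01112 = 0.0143

CI: 0.820 ± 0.0143 = (0.806, 0.834)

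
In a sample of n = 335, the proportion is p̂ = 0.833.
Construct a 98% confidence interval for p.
(0.786, 0.880)

Proportion CI:
SE = √(p̂(1-p̂)/n) = √(0.833 · 0.167 / 335) = 0.02038

z* = 2.326
Margin = z* · SE = 2.326 · 0.02038 = 0.0474

CI: 0.833 ± 0.0474 = (0.786, 0.880)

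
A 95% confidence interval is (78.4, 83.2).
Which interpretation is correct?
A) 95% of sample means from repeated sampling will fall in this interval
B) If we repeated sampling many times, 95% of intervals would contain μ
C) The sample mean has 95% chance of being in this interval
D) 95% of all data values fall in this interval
B

A) Wrong — coverage applies to intervals containing μ, not to future x̄ values.
B) Correct — this is the frequentist long-run coverage interpretation.
C) Wrong — x̄ is observed and sits in the interval by construction.
D) Wrong — a CI is about the parameter μ, not individual data values.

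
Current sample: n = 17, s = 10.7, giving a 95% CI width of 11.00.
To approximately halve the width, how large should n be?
n ≈ 68

CI width ∝ 1/√n
To reduce width by factor 2, need √n to grow by 2 → need 2² = 4 times as many samples.

Current: n = 17, width = 11.00
New: n = 68, width ≈ 5.18

Width reduced by factor of 11.00/5.18 = 2.12.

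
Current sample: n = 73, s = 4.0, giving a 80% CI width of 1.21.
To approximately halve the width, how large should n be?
n ≈ 292

CI width ∝ 1/√n
To reduce width by factor 2, need √n to grow by 2 → need 2² = 4 times as many samples.

Current: n = 73, width = 1.21
New: n = 292, width ≈ 0.60

Width reduced by factor of 1.21/0.60 = 2.02.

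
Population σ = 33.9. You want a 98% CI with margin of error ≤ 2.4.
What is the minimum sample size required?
n ≥ 1080

For margin E ≤ 2.4:
n ≥ (z* · σ / E)²
n ≥ (2.326 · 33.9 / 2.4)²
n ≥ 1079.43

Minimum n = 1080 (rounding up)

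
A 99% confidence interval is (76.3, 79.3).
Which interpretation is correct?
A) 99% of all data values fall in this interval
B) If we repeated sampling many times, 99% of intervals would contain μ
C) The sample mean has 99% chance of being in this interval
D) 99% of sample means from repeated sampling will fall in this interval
B

A) Wrong — a CI is about the parameter μ, not individual data values.
B) Correct — this is the frequentist long-run coverage interpretation.
C) Wrong — x̄ is observed and sits in the interval by construction.
D) Wrong — coverage applies to intervals containing μ, not to future x̄ values.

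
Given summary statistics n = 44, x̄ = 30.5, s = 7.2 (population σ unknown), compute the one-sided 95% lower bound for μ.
μ ≥ 28.68

Lower bound (one-sided):
t* = 1.681 (one-sided for 95%)
Lower bound = x̄ - t* · s/√n = 30.5 - 1.681 · 7.2/√44 = 28.68

We are 95% confident that μ ≥ 28.68.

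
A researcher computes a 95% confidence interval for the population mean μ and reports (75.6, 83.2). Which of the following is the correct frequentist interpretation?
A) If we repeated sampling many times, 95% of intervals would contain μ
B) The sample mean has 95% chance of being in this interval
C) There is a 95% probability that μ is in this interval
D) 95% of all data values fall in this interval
A

A) Correct — this is the frequentist long-run coverage interpretation.
B) Wrong — x̄ is observed and sits in the interval by construction.
C) Wrong — μ is fixed; the randomness lives in the interval, not in μ.
D) Wrong — a CI is about the parameter μ, not individual data values.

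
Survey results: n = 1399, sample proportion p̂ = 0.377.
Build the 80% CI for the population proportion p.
(0.360, 0.394)

Proportion CI:
SE = √(p̂(1-p̂)/n) = √(0.377 · 0.623 / 1399) = 0.01296

z* = 1.282
Margin = z* · SE = 1.282 · 0.01296 = 0.0166

CI: 0.377 ± 0.0166 = (0.360, 0.394)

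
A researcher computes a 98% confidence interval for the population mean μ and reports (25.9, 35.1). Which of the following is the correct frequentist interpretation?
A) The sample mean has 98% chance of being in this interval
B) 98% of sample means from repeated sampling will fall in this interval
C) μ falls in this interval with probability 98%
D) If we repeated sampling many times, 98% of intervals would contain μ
D

A) Wrong — x̄ is observed and sits in the interval by construction.
B) Wrong — coverage applies to intervals containing μ, not to future x̄ values.
C) Wrong — μ is fixed; the randomness lives in the interval, not in μ.
D) Correct — this is the frequentist long-run coverage interpretation.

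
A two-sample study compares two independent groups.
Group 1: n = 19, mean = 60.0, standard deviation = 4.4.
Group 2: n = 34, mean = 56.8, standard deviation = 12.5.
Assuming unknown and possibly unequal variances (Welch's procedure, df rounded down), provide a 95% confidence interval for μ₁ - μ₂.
(-1.57, 7.97)

Difference: x̄₁ - x̄₂ = 3.20
SE = √(s₁²/n₁ + s₂²/n₂) = √(4.4²/19 + 12.5²/34) = 2.3695
df = 45.18 → 45 (Welch–Satterthwaite, rounded down)
t* = 2.014

CI: 3.20 ± 2.014 · 2.3695 = 3.20 ± 4.77 = (-1.57, 7.97)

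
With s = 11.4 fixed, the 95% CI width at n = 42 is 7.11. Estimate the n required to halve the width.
n ≈ 168

CI width ∝ 1/√n
To reduce width by factor 2, need √n to grow by 2 → need 2² = 4 times as many samples.

Current: n = 42, width = 7.11
New: n = 168, width ≈ 3.47

Width reduced by factor of 7.11/3.47 = 2.05.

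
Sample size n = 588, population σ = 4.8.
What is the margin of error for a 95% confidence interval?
Margin of error = 0.39

Margin of error = z* · σ/√n
= 1.960 · 4.8/√588
= 1.960 · 4.8/24.2487
= 0.39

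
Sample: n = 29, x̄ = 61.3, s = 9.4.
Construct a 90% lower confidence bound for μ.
μ ≥ 59.01

Lower bound (one-sided):
t* = 1.313 (one-sided for 90%)
Lower bound = x̄ - t* · s/√n = 61.3 - 1.313 · 9.4/√29 = 59.01

We are 90% confident that μ ≥ 59.01.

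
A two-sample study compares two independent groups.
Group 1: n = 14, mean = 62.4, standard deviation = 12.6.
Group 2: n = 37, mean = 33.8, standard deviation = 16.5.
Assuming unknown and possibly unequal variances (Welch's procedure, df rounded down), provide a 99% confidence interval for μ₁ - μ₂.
(16.71, 40.49)

Difference: x̄₁ - x̄₂ = 28.60
SE = √(s₁²/n₁ + s₂²/n₂) = √(12.6²/14 + 16.5²/37) = 4.3241
df = 30.68 → 30 (Welch–Satterthwaite, rounded down)
t* = 2.750

CI: 28.60 ± 2.750 · 4.3241 = 28.60 ± 11.89 = (16.71, 40.49)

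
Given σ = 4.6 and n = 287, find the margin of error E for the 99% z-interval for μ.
Margin of error = 0.70

Margin of error = z* · σ/√n
= 2.576 · 4.6/√287
= 2.576 · 4.6/16.9411
= 0.70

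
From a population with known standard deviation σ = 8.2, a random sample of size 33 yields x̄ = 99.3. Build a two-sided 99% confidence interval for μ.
(95.62, 102.98)

z-interval (σ known):
z* = 2.576 for 99% confidence

Margin of error = z* · σ/√n = 2.576 · 8.2/√33 = 3.68

CI: (99.3 - 3.68, 99.3 + 3.68) = (95.62, 102.98)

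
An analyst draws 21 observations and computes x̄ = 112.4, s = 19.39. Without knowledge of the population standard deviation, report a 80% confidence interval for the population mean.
(106.79, 118.01)

t-interval (σ unknown):
df = n - 1 = 20
t* = 1.325 for 80% confidence

Margin of error = t* · s/√n = 1.325 · 19.39/√21 = 5.61

CI: (106.79, 118.01)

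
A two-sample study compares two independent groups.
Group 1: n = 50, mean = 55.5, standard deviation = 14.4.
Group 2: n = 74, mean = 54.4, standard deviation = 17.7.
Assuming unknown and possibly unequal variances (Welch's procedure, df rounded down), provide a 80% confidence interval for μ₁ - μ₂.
(-2.63, 4.83)

Difference: x̄₁ - x̄₂ = 1.10
SE = √(s₁²/n₁ + s₂²/n₂) = √(14.4²/50 + 17.7²/74) = 2.8950
df = 117.74 → 117 (Welch–Satterthwaite, rounded down)
t* = 1.289

CI: 1.10 ± 1.289 · 2.8950 = 1.10 ± 3.73 = (-2.63, 4.83)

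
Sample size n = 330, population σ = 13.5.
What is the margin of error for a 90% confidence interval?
Margin of error = 1.22

Margin of error = z* · σ/√n
= 1.645 · 13.5/√330
= 1.645 · 13.5/18.1659
= 1.22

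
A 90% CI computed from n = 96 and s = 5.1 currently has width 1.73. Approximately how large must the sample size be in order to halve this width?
n ≈ 384

CI width ∝ 1/√n
To reduce width by factor 2, need √n to grow by 2 → need 2² = 4 times as many samples.

Current: n = 96, width = 1.73
New: n = 384, width ≈ 0.86

Width reduced by factor of 1.73/0.86 = 2.01.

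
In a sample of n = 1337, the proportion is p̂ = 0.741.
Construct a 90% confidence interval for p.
(0.721, 0.761)

Proportion CI:
SE = √(p̂(1-p̂)/n) = √(0.741 · 0.259 / 1337) = 0.01198

z* = 1.645
Margin = z* · SE = 1.645 · 0.01198 = 0.0197

CI: 0.741 ± 0.0197 = (0.721, 0.761)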